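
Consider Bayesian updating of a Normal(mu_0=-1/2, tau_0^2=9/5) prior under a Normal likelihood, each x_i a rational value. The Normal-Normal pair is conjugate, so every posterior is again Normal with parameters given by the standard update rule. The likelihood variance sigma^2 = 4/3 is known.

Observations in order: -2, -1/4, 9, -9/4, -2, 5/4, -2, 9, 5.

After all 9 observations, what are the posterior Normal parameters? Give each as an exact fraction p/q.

mu_0=1661/1052, tau_0^2=36/263

obs 1: x=-2 → posterior Normal(-64/47, 36/47)
obs 2: x=-1/4 → posterior Normal(-283/296, 18/37)
obs 3: x=9 → posterior Normal(689/404, 36/101)
obs 4: x=-9/4 → posterior Normal(223/256, 9/32)
obs 5: x=-2 → posterior Normal(23/62, 36/155)
obs 6: x=5/4 → posterior Normal(365/728, 18/91)
obs 7: x=-2 → posterior Normal(149/836, 36/209)
obs 8: x=9 → posterior Normal(19/16, 9/59)
obs 9: x=5 → posterior Normal(1661/1052, 36/263)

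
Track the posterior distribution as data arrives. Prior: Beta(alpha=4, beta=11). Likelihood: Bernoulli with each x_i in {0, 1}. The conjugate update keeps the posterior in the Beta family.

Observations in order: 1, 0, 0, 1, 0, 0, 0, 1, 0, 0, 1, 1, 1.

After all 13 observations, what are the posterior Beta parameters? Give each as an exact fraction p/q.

alpha=10, beta=18

obs 1: x=1 → posterior Beta(5, 11)
obs 2: x=0 → posterior Beta(5, 12)
obs 3: x=0 → posterior Beta(5, 13)
obs 4: x=1 → posterior Beta(6, 13)
obs 5: x=0 → posterior Beta(6, 14)
obs 6: x=0 → posterior Beta(6, 15)
obs 7: x=0 → posterior Beta(6, 16)
obs 8: x=1 → posterior Beta(7, 16)
obs 9: x=0 → posterior Beta(7, 17)
obs 10: x=0 → posterior Beta(7, 18)
obs 11: x=1 → posterior Beta(8, 18)
obs 12: x=1 → posterior Beta(9, 18)
obs 13: x=1 → posterior Beta(10, 18)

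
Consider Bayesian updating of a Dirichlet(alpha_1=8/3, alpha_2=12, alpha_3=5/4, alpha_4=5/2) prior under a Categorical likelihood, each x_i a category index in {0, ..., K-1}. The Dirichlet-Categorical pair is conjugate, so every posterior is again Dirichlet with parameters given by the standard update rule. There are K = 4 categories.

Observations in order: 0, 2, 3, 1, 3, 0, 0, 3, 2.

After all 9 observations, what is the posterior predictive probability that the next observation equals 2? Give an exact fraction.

obs 1: x=0 → posterior Dirichlet(11/3, 12, 5/4, 5/2)
obs 2: x=2 → posterior Dirichlet(11/3, 12, 9/4, 5/2)
obs 3: x=3 → posterior Dirichlet(11/3, 12, 9/4, 7/2)
obs 4: x=1 → posterior Dirichlet(11/3, 13, 9/4, 7/2)
obs 5: x=3 → posterior Dirichlet(11/3, 13, 9/4, 9/2)
obs 6: x=0 → posterior Dirichlet(14/3, 13, 9/4, 9/2)
obs 7: x=0 → posterior Dirichlet(17/3, 13, 9/4, 9/2)
obs 8: x=3 → posterior Dirichlet(17/3, 13, 9/4, 11/2)
obs 9: x=2 → posterior Dirichlet(17/3, 13, 13/4, 11/2)

39/329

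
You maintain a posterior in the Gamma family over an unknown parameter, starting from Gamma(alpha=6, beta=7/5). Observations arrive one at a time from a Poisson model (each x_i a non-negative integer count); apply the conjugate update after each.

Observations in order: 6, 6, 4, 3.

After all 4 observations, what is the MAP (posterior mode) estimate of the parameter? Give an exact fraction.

40/9

obs 1: x=6 → posterior Gamma(12, 12/5)
obs 2: x=6 → posterior Gamma(18, 17/5)
obs 3: x=4 → posterior Gamma(22, 22/5)
obs 4: x=3 → posterior Gamma(25, 27/5)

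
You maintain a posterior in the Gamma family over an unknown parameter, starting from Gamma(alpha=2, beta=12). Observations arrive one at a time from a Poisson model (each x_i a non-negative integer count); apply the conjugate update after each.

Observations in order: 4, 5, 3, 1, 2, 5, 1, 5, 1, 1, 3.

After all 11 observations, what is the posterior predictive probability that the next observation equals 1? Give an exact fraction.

9515054359161324973095224777031726948514018813/28187785855596758921010763399276695430304366592

obs 1: x=4 → posterior Gamma(6, 13)
obs 2: x=5 → posterior Gamma(11, 14)
obs 3: x=3 → posterior Gamma(14, 15)
obs 4: x=1 → posterior Gamma(15, 16)
obs 5: x=2 → posterior Gamma(17, 17)
obs 6: x=5 → posterior Gamma(22, 18)
obs 7: x=1 → posterior Gamma(23, 19)
obs 8: x=5 → posterior Gamma(28, 20)
obs 9: x=1 → posterior Gamma(29, 21)
obs 10: x=1 → posterior Gamma(30, 22)
obs 11: x=3 → posterior Gamma(33, 23)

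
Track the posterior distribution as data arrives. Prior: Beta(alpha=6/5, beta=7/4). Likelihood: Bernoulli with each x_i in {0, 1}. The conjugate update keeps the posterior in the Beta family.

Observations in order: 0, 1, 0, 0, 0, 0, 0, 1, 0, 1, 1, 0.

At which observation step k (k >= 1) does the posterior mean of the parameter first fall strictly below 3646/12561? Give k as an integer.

obs 1: x=0 → posterior Beta(6/5, 11/4)
obs 2: x=1 → posterior Beta(11/5, 11/4)
obs 3: x=0 → posterior Beta(11/5, 15/4)
obs 4: x=0 → posterior Beta(11/5, 19/4)
obs 5: x=0 → posterior Beta(11/5, 23/4)
obs 6: x=0 → posterior Beta(11/5, 27/4)
obs 7: x=0 → posterior Beta(11/5, 31/4)
obs 8: x=1 → posterior Beta(16/5, 31/4)
obs 9: x=0 → posterior Beta(16/5, 35/4)
obs 10: x=1 → posterior Beta(21/5, 35/4)
obs 11: x=1 → posterior Beta(26/5, 35/4)
obs 12: x=0 → posterior Beta(26/5, 39/4)

k = 5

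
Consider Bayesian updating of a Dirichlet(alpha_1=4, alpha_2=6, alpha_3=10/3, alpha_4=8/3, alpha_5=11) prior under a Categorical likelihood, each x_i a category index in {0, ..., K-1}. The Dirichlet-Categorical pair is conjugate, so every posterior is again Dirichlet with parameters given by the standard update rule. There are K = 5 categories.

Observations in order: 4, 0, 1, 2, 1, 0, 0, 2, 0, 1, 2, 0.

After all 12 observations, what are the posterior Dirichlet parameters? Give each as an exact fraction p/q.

obs 1: x=4 → posterior Dirichlet(4, 6, 10/3, 8/3, 12)
obs 2: x=0 → posterior Dirichlet(5, 6, 10/3, 8/3, 12)
obs 3: x=1 → posterior Dirichlet(5, 7, 10/3, 8/3, 12)
obs 4: x=2 → posterior Dirichlet(5, 7, 13/3, 8/3, 12)
obs 5: x=1 → posterior Dirichlet(5, 8, 13/3, 8/3, 12)
obs 6: x=0 → posterior Dirichlet(6, 8, 13/3, 8/3, 12)
obs 7: x=0 → posterior Dirichlet(7, 8, 13/3, 8/3, 12)
obs 8: x=2 → posterior Dirichlet(7, 8, 16/3, 8/3, 12)
obs 9: x=0 → posterior Dirichlet(8, 8, 16/3, 8/3, 12)
obs 10: x=1 → posterior Dirichlet(8, 9, 16/3, 8/3, 12)
obs 11: x=2 → posterior Dirichlet(8, 9, 19/3, 8/3, 12)
obs 12: x=0 → posterior Dirichlet(9, 9, 19/3, 8/3, 12)

alpha_1=9, alpha_2=9, alpha_3=19/3, alpha_4=8/3, alpha_5=12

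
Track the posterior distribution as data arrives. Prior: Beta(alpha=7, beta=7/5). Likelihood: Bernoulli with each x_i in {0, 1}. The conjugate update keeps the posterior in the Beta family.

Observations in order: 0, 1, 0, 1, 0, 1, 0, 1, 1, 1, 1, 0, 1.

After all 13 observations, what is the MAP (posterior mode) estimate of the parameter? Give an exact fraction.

70/97

obs 1: x=0 → posterior Beta(7, 12/5)
obs 2: x=1 → posterior Beta(8, 12/5)
obs 3: x=0 → posterior Beta(8, 17/5)
obs 4: x=1 → posterior Beta(9, 17/5)
obs 5: x=0 → posterior Beta(9, 22/5)
obs 6: x=1 → posterior Beta(10, 22/5)
obs 7: x=0 → posterior Beta(10, 27/5)
obs 8: x=1 → posterior Beta(11, 27/5)
obs 9: x=1 → posterior Beta(12, 27/5)
obs 10: x=1 → posterior Beta(13, 27/5)
obs 11: x=1 → posterior Beta(14, 27/5)
obs 12: x=0 → posterior Beta(14, 32/5)
obs 13: x=1 → posterior Beta(15, 32/5)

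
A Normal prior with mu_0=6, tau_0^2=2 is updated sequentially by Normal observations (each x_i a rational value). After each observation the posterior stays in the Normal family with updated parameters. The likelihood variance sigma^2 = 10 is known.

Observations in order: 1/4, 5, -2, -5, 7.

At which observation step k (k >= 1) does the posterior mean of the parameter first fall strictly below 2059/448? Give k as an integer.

k = 3

obs 1: x=1/4 → posterior Normal(121/24, 5/3)
obs 2: x=5 → posterior Normal(141/28, 10/7)
obs 3: x=-2 → posterior Normal(133/32, 5/4)
obs 4: x=-5 → posterior Normal(113/36, 10/9)
obs 5: x=7 → posterior Normal(141/40, 1)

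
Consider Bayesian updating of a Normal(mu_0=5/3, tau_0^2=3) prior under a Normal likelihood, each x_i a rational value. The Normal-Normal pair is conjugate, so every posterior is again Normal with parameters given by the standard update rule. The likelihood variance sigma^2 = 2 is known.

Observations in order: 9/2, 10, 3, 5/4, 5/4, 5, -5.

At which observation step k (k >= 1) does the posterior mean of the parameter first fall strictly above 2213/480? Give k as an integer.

k = 2

obs 1: x=9/2 → posterior Normal(101/30, 6/5)
obs 2: x=10 → posterior Normal(281/48, 3/4)
obs 3: x=3 → posterior Normal(335/66, 6/11)
obs 4: x=5/4 → posterior Normal(715/168, 3/7)
obs 5: x=5/4 → posterior Normal(190/51, 6/17)
obs 6: x=5 → posterior Normal(47/12, 3/10)
obs 7: x=-5 → posterior Normal(190/69, 6/23)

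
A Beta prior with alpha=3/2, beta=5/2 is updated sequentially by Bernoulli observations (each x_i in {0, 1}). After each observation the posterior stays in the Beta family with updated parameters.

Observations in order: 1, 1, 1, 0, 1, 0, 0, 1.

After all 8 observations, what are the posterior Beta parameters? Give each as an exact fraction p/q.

obs 1: x=1 → posterior Beta(5/2, 5/2)
obs 2: x=1 → posterior Beta(7/2, 5/2)
obs 3: x=1 → posterior Beta(9/2, 5/2)
obs 4: x=0 → posterior Beta(9/2, 7/2)
obs 5: x=1 → posterior Beta(11/2, 7/2)
obs 6: x=0 → posterior Beta(11/2, 9/2)
obs 7: x=0 → posterior Beta(11/2, 11/2)
obs 8: x=1 → posterior Beta(13/2, 11/2)

alpha=13/2, beta=11/2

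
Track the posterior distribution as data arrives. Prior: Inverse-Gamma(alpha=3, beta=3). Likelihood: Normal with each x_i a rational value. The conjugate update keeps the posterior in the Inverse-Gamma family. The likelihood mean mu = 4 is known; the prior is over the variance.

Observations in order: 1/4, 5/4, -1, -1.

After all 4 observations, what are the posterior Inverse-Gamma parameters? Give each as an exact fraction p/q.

obs 1: x=1/4 → posterior Inverse-Gamma(7/2, 321/32)
obs 2: x=5/4 → posterior Inverse-Gamma(4, 221/16)
obs 3: x=-1 → posterior Inverse-Gamma(9/2, 421/16)
obs 4: x=-1 → posterior Inverse-Gamma(5, 621/16)

alpha=5, beta=621/16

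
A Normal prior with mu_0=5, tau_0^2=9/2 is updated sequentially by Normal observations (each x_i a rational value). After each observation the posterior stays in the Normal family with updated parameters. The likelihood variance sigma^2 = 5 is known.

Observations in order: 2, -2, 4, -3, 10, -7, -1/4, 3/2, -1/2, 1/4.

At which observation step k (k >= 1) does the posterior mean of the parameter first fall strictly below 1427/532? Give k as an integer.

obs 1: x=2 → posterior Normal(68/19, 45/19)
obs 2: x=-2 → posterior Normal(25/14, 45/28)
obs 3: x=4 → posterior Normal(86/37, 45/37)
obs 4: x=-3 → posterior Normal(59/46, 45/46)
obs 5: x=10 → posterior Normal(149/55, 9/11)
obs 6: x=-7 → posterior Normal(43/32, 45/64)
obs 7: x=-1/4 → posterior Normal(335/292, 45/73)
obs 8: x=3/2 → posterior Normal(389/328, 45/82)
obs 9: x=-1/2 → posterior Normal(53/52, 45/91)
obs 10: x=1/4 → posterior Normal(19/20, 9/20)

k = 2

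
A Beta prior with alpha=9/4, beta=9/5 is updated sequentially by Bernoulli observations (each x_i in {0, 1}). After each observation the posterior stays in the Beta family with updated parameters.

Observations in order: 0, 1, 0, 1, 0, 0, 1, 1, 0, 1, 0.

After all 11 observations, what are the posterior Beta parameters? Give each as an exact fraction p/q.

obs 1: x=0 → posterior Beta(9/4, 14/5)
obs 2: x=1 → posterior Beta(13/4, 14/5)
obs 3: x=0 → posterior Beta(13/4, 19/5)
obs 4: x=1 → posterior Beta(17/4, 19/5)
obs 5: x=0 → posterior Beta(17/4, 24/5)
obs 6: x=0 → posterior Beta(17/4, 29/5)
obs 7: x=1 → posterior Beta(21/4, 29/5)
obs 8: x=1 → posterior Beta(25/4, 29/5)
obs 9: x=0 → posterior Beta(25/4, 34/5)
obs 10: x=1 → posterior Beta(29/4, 34/5)
obs 11: x=0 → posterior Beta(29/4, 39/5)

alpha=29/4, beta=39/5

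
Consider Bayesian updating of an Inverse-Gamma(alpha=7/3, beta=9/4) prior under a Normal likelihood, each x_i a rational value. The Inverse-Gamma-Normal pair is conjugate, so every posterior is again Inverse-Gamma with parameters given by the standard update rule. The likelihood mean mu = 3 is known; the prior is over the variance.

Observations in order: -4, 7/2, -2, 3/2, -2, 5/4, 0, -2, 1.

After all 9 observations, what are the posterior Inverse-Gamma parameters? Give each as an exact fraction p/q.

alpha=41/6, beta=2353/32

obs 1: x=-4 → posterior Inverse-Gamma(17/6, 107/4)
obs 2: x=7/2 → posterior Inverse-Gamma(10/3, 215/8)
obs 3: x=-2 → posterior Inverse-Gamma(23/6, 315/8)
obs 4: x=3/2 → posterior Inverse-Gamma(13/3, 81/2)
obs 5: x=-2 → posterior Inverse-Gamma(29/6, 53)
obs 6: x=5/4 → posterior Inverse-Gamma(16/3, 1745/32)
obs 7: x=0 → posterior Inverse-Gamma(35/6, 1889/32)
obs 8: x=-2 → posterior Inverse-Gamma(19/3, 2289/32)
obs 9: x=1 → posterior Inverse-Gamma(41/6, 2353/32)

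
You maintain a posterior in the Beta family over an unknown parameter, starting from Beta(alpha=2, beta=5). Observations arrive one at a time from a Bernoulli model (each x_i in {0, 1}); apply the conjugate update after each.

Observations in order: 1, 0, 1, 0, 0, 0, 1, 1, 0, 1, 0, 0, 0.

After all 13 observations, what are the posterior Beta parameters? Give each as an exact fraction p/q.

alpha=7, beta=13

obs 1: x=1 → posterior Beta(3, 5)
obs 2: x=0 → posterior Beta(3, 6)
obs 3: x=1 → posterior Beta(4, 6)
obs 4: x=0 → posterior Beta(4, 7)
obs 5: x=0 → posterior Beta(4, 8)
obs 6: x=0 → posterior Beta(4, 9)
obs 7: x=1 → posterior Beta(5, 9)
obs 8: x=1 → posterior Beta(6, 9)
obs 9: x=0 → posterior Beta(6, 10)
obs 10: x=1 → posterior Beta(7, 10)
obs 11: x=0 → posterior Beta(7, 11)
obs 12: x=0 → posterior Beta(7, 12)
obs 13: x=0 → posterior Beta(7, 13)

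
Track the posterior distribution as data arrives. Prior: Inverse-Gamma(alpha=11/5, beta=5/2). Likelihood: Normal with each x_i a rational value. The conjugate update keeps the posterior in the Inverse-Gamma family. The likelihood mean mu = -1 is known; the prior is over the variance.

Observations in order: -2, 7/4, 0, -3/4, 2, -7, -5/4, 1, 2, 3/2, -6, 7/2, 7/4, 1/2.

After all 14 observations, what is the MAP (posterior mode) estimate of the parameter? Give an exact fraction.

335/51

obs 1: x=-2 → posterior Inverse-Gamma(27/10, 3)
obs 2: x=7/4 → posterior Inverse-Gamma(16/5, 217/32)
obs 3: x=0 → posterior Inverse-Gamma(37/10, 233/32)
obs 4: x=-3/4 → posterior Inverse-Gamma(21/5, 117/16)
obs 5: x=2 → posterior Inverse-Gamma(47/10, 189/16)
obs 6: x=-7 → posterior Inverse-Gamma(26/5, 477/16)
obs 7: x=-5/4 → posterior Inverse-Gamma(57/10, 955/32)
obs 8: x=1 → posterior Inverse-Gamma(31/5, 1019/32)
obs 9: x=2 → posterior Inverse-Gamma(67/10, 1163/32)
obs 10: x=3/2 → posterior Inverse-Gamma(36/5, 1263/32)
obs 11: x=-6 → posterior Inverse-Gamma(77/10, 1663/32)
obs 12: x=7/2 → posterior Inverse-Gamma(41/5, 1987/32)
obs 13: x=7/4 → posterior Inverse-Gamma(87/10, 527/8)
obs 14: x=1/2 → posterior Inverse-Gamma(46/5, 67)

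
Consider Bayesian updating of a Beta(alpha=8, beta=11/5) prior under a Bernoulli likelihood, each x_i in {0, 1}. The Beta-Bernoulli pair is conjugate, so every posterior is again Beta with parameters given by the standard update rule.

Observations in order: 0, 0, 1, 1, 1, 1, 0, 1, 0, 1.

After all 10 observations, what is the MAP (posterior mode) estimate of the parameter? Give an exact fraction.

obs 1: x=0 → posterior Beta(8, 16/5)
obs 2: x=0 → posterior Beta(8, 21/5)
obs 3: x=1 → posterior Beta(9, 21/5)
obs 4: x=1 → posterior Beta(10, 21/5)
obs 5: x=1 → posterior Beta(11, 21/5)
obs 6: x=1 → posterior Beta(12, 21/5)
obs 7: x=0 → posterior Beta(12, 26/5)
obs 8: x=1 → posterior Beta(13, 26/5)
obs 9: x=0 → posterior Beta(13, 31/5)
obs 10: x=1 → posterior Beta(14, 31/5)

5/7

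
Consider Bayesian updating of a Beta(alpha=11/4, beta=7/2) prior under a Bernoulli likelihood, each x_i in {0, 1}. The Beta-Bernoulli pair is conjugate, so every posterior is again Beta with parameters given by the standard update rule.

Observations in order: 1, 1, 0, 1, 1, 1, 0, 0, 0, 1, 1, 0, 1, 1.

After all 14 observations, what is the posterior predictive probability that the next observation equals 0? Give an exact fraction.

34/81

obs 1: x=1 → posterior Beta(15/4, 7/2)
obs 2: x=1 → posterior Beta(19/4, 7/2)
obs 3: x=0 → posterior Beta(19/4, 9/2)
obs 4: x=1 → posterior Beta(23/4, 9/2)
obs 5: x=1 → posterior Beta(27/4, 9/2)
obs 6: x=1 → posterior Beta(31/4, 9/2)
obs 7: x=0 → posterior Beta(31/4, 11/2)
obs 8: x=0 → posterior Beta(31/4, 13/2)
obs 9: x=0 → posterior Beta(31/4, 15/2)
obs 10: x=1 → posterior Beta(35/4, 15/2)
obs 11: x=1 → posterior Beta(39/4, 15/2)
obs 12: x=0 → posterior Beta(39/4, 17/2)
obs 13: x=1 → posterior Beta(43/4, 17/2)
obs 14: x=1 → posterior Beta(47/4, 17/2)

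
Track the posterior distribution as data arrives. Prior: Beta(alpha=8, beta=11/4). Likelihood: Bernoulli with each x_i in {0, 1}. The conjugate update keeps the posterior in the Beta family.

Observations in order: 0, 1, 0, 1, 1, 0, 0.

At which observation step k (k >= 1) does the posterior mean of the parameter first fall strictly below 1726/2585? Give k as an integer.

obs 1: x=0 → posterior Beta(8, 15/4)
obs 2: x=1 → posterior Beta(9, 15/4)
obs 3: x=0 → posterior Beta(9, 19/4)
obs 4: x=1 → posterior Beta(10, 19/4)
obs 5: x=1 → posterior Beta(11, 19/4)
obs 6: x=0 → posterior Beta(11, 23/4)
obs 7: x=0 → posterior Beta(11, 27/4)

k = 3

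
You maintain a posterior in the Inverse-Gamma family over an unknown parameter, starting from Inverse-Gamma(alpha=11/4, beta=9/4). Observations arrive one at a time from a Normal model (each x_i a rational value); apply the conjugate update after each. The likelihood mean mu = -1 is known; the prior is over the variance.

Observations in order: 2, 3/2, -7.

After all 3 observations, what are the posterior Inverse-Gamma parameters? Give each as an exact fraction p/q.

alpha=17/4, beta=223/8

obs 1: x=2 → posterior Inverse-Gamma(13/4, 27/4)
obs 2: x=3/2 → posterior Inverse-Gamma(15/4, 79/8)
obs 3: x=-7 → posterior Inverse-Gamma(17/4, 223/8)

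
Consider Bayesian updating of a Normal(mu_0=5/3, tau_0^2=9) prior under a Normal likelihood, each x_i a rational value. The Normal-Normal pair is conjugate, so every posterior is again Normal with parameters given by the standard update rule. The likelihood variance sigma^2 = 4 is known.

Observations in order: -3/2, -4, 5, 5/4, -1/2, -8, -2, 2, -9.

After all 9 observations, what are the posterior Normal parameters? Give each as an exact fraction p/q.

mu_0=-1729/1020, tau_0^2=36/85

obs 1: x=-3/2 → posterior Normal(-41/78, 36/13)
obs 2: x=-4 → posterior Normal(-257/132, 18/11)
obs 3: x=5 → posterior Normal(13/186, 36/31)
obs 4: x=5/4 → posterior Normal(161/480, 9/10)
obs 5: x=-1/2 → posterior Normal(107/588, 36/49)
obs 6: x=-8 → posterior Normal(-757/696, 18/29)
obs 7: x=-2 → posterior Normal(-973/804, 36/67)
obs 8: x=2 → posterior Normal(-757/912, 9/19)
obs 9: x=-9 → posterior Normal(-1729/1020, 36/85)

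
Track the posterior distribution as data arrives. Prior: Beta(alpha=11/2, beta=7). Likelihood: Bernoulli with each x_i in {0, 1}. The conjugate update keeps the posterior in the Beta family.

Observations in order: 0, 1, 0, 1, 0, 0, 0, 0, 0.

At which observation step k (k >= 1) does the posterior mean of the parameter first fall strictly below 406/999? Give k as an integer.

k = 6

obs 1: x=0 → posterior Beta(11/2, 8)
obs 2: x=1 → posterior Beta(13/2, 8)
obs 3: x=0 → posterior Beta(13/2, 9)
obs 4: x=1 → posterior Beta(15/2, 9)
obs 5: x=0 → posterior Beta(15/2, 10)
obs 6: x=0 → posterior Beta(15/2, 11)
obs 7: x=0 → posterior Beta(15/2, 12)
obs 8: x=0 → posterior Beta(15/2, 13)
obs 9: x=0 → posterior Beta(15/2, 14)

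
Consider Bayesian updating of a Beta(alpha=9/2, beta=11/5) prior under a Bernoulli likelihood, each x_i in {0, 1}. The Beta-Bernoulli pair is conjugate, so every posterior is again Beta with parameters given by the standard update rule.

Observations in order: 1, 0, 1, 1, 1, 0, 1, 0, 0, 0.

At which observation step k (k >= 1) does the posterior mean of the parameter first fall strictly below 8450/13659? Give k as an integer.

obs 1: x=1 → posterior Beta(11/2, 11/5)
obs 2: x=0 → posterior Beta(11/2, 16/5)
obs 3: x=1 → posterior Beta(13/2, 16/5)
obs 4: x=1 → posterior Beta(15/2, 16/5)
obs 5: x=1 → posterior Beta(17/2, 16/5)
obs 6: x=0 → posterior Beta(17/2, 21/5)
obs 7: x=1 → posterior Beta(19/2, 21/5)
obs 8: x=0 → posterior Beta(19/2, 26/5)
obs 9: x=0 → posterior Beta(19/2, 31/5)
obs 10: x=0 → posterior Beta(19/2, 36/5)

k = 9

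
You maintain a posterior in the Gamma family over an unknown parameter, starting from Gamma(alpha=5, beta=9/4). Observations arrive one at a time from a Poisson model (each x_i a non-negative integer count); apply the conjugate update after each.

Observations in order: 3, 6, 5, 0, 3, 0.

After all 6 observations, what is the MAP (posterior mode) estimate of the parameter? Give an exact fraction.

28/11

obs 1: x=3 → posterior Gamma(8, 13/4)
obs 2: x=6 → posterior Gamma(14, 17/4)
obs 3: x=5 → posterior Gamma(19, 21/4)
obs 4: x=0 → posterior Gamma(19, 25/4)
obs 5: x=3 → posterior Gamma(22, 29/4)
obs 6: x=0 → posterior Gamma(22, 33/4)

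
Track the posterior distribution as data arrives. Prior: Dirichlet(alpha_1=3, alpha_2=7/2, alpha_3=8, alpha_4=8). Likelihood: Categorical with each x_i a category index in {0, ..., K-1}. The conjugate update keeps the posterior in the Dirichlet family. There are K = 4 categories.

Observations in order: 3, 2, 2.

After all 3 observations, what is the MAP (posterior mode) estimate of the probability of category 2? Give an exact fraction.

18/43

obs 1: x=3 → posterior Dirichlet(3, 7/2, 8, 9)
obs 2: x=2 → posterior Dirichlet(3, 7/2, 9, 9)
obs 3: x=2 → posterior Dirichlet(3, 7/2, 10, 9)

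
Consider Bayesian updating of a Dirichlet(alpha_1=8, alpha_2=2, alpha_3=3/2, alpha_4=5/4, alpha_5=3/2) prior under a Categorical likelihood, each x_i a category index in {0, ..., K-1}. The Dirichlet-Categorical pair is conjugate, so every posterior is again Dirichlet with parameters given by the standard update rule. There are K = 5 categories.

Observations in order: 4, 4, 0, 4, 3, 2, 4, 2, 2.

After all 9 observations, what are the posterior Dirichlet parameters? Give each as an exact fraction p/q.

alpha_1=9, alpha_2=2, alpha_3=9/2, alpha_4=9/4, alpha_5=11/2

obs 1: x=4 → posterior Dirichlet(8, 2, 3/2, 5/4, 5/2)
obs 2: x=4 → posterior Dirichlet(8, 2, 3/2, 5/4, 7/2)
obs 3: x=0 → posterior Dirichlet(9, 2, 3/2, 5/4, 7/2)
obs 4: x=4 → posterior Dirichlet(9, 2, 3/2, 5/4, 9/2)
obs 5: x=3 → posterior Dirichlet(9, 2, 3/2, 9/4, 9/2)
obs 6: x=2 → posterior Dirichlet(9, 2, 5/2, 9/4, 9/2)
obs 7: x=4 → posterior Dirichlet(9, 2, 5/2, 9/4, 11/2)
obs 8: x=2 → posterior Dirichlet(9, 2, 7/2, 9/4, 11/2)
obs 9: x=2 → posterior Dirichlet(9, 2, 9/2, 9/4, 11/2)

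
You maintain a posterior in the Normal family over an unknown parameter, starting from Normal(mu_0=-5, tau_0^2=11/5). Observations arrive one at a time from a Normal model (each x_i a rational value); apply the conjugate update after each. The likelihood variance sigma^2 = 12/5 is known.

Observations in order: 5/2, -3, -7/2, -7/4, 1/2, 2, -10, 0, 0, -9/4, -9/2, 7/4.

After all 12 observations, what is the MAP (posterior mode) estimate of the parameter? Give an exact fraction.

obs 1: x=5/2 → posterior Normal(-65/46, 132/115)
obs 2: x=-3 → posterior Normal(-131/68, 66/85)
obs 3: x=-7/2 → posterior Normal(-104/45, 44/75)
obs 4: x=-7/4 → posterior Normal(-493/224, 33/70)
obs 5: x=1/2 → posterior Normal(-471/268, 132/335)
obs 6: x=2 → posterior Normal(-383/312, 22/65)
obs 7: x=-10 → posterior Normal(-823/356, 132/445)
obs 8: x=0 → posterior Normal(-823/400, 33/125)
obs 9: x=0 → posterior Normal(-823/444, 44/185)
obs 10: x=-9/4 → posterior Normal(-461/244, 66/305)
obs 11: x=-9/2 → posterior Normal(-40/19, 132/665)
obs 12: x=7/4 → posterior Normal(-1043/576, 11/60)

-1043/576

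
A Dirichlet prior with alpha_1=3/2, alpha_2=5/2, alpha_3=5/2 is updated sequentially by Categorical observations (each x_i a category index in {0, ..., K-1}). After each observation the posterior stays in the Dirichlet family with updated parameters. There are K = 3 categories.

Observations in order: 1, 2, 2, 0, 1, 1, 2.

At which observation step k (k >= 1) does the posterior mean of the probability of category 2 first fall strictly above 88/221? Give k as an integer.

obs 1: x=1 → posterior Dirichlet(3/2, 7/2, 5/2)
obs 2: x=2 → posterior Dirichlet(3/2, 7/2, 7/2)
obs 3: x=2 → posterior Dirichlet(3/2, 7/2, 9/2)
obs 4: x=0 → posterior Dirichlet(5/2, 7/2, 9/2)
obs 5: x=1 → posterior Dirichlet(5/2, 9/2, 9/2)
obs 6: x=1 → posterior Dirichlet(5/2, 11/2, 9/2)
obs 7: x=2 → posterior Dirichlet(5/2, 11/2, 11/2)

k = 2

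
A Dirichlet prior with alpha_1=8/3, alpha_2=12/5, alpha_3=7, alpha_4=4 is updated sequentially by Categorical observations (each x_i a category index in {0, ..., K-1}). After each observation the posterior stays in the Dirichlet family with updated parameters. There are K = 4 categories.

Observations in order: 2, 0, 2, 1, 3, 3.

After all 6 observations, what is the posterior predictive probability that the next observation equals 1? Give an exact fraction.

51/331

obs 1: x=2 → posterior Dirichlet(8/3, 12/5, 8, 4)
obs 2: x=0 → posterior Dirichlet(11/3, 12/5, 8, 4)
obs 3: x=2 → posterior Dirichlet(11/3, 12/5, 9, 4)
obs 4: x=1 → posterior Dirichlet(11/3, 17/5, 9, 4)
obs 5: x=3 → posterior Dirichlet(11/3, 17/5, 9, 5)
obs 6: x=3 → posterior Dirichlet(11/3, 17/5, 9, 6)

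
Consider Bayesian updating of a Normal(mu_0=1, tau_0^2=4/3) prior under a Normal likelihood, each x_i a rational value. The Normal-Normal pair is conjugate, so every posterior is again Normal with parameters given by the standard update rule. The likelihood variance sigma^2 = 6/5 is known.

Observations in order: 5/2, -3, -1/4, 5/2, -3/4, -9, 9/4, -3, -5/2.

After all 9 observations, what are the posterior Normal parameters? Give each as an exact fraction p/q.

obs 1: x=5/2 → posterior Normal(34/19, 12/19)
obs 2: x=-3 → posterior Normal(4/29, 12/29)
obs 3: x=-1/4 → posterior Normal(1/26, 4/13)
obs 4: x=5/2 → posterior Normal(53/98, 12/49)
obs 5: x=-3/4 → posterior Normal(19/59, 12/59)
obs 6: x=-9 → posterior Normal(-71/69, 4/23)
obs 7: x=9/4 → posterior Normal(-97/158, 12/79)
obs 8: x=-3 → posterior Normal(-157/178, 12/89)
obs 9: x=-5/2 → posterior Normal(-23/22, 4/33)

mu_0=-23/22, tau_0^2=4/33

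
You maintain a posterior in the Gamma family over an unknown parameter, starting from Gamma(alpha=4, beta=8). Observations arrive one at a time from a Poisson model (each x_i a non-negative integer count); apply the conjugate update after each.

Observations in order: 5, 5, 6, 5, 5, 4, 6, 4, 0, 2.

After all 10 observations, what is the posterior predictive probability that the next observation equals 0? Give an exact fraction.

obs 1: x=5 → posterior Gamma(9, 9)
obs 2: x=5 → posterior Gamma(14, 10)
obs 3: x=6 → posterior Gamma(20, 11)
obs 4: x=5 → posterior Gamma(25, 12)
obs 5: x=5 → posterior Gamma(30, 13)
obs 6: x=4 → posterior Gamma(34, 14)
obs 7: x=6 → posterior Gamma(40, 15)
obs 8: x=4 → posterior Gamma(44, 16)
obs 9: x=0 → posterior Gamma(44, 17)
obs 10: x=2 → posterior Gamma(46, 18)

5527582519632621521435154553222010897486378641900619956224/66476117046415807326862425861336332693125001052869591773081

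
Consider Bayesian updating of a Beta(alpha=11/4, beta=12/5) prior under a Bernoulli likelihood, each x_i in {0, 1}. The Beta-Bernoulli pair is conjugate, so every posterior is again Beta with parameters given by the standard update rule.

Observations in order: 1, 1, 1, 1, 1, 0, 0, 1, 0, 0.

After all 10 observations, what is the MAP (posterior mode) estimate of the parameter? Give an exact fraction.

obs 1: x=1 → posterior Beta(15/4, 12/5)
obs 2: x=1 → posterior Beta(19/4, 12/5)
obs 3: x=1 → posterior Beta(23/4, 12/5)
obs 4: x=1 → posterior Beta(27/4, 12/5)
obs 5: x=1 → posterior Beta(31/4, 12/5)
obs 6: x=0 → posterior Beta(31/4, 17/5)
obs 7: x=0 → posterior Beta(31/4, 22/5)
obs 8: x=1 → posterior Beta(35/4, 22/5)
obs 9: x=0 → posterior Beta(35/4, 27/5)
obs 10: x=0 → posterior Beta(35/4, 32/5)

155/263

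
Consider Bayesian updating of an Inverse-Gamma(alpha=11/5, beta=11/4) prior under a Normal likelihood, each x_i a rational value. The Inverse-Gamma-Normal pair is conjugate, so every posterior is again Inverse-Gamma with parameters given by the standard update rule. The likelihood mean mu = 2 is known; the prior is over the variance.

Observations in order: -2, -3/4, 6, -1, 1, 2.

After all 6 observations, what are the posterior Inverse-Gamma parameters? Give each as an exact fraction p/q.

obs 1: x=-2 → posterior Inverse-Gamma(27/10, 43/4)
obs 2: x=-3/4 → posterior Inverse-Gamma(16/5, 465/32)
obs 3: x=6 → posterior Inverse-Gamma(37/10, 721/32)
obs 4: x=-1 → posterior Inverse-Gamma(21/5, 865/32)
obs 5: x=1 → posterior Inverse-Gamma(47/10, 881/32)
obs 6: x=2 → posterior Inverse-Gamma(26/5, 881/32)

alpha=26/5, beta=881/32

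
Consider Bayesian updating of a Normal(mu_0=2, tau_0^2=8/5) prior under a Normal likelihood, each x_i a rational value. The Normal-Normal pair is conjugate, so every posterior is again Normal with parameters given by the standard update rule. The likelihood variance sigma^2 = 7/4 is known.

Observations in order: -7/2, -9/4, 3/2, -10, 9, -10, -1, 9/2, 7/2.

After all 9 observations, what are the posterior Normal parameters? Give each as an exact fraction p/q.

obs 1: x=-7/2 → posterior Normal(-42/67, 56/67)
obs 2: x=-9/4 → posterior Normal(-38/33, 56/99)
obs 3: x=3/2 → posterior Normal(-66/131, 56/131)
obs 4: x=-10 → posterior Normal(-386/163, 56/163)
obs 5: x=9 → posterior Normal(-98/195, 56/195)
obs 6: x=-10 → posterior Normal(-418/227, 56/227)
obs 7: x=-1 → posterior Normal(-450/259, 8/37)
obs 8: x=9/2 → posterior Normal(-102/97, 56/291)
obs 9: x=7/2 → posterior Normal(-194/323, 56/323)

mu_0=-194/323, tau_0^2=56/323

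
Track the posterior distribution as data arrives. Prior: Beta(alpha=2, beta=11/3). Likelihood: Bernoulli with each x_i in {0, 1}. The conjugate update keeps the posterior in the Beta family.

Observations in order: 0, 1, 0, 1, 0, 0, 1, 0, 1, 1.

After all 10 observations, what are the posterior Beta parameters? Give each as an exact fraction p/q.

alpha=7, beta=26/3

obs 1: x=0 → posterior Beta(2, 14/3)
obs 2: x=1 → posterior Beta(3, 14/3)
obs 3: x=0 → posterior Beta(3, 17/3)
obs 4: x=1 → posterior Beta(4, 17/3)
obs 5: x=0 → posterior Beta(4, 20/3)
obs 6: x=0 → posterior Beta(4, 23/3)
obs 7: x=1 → posterior Beta(5, 23/3)
obs 8: x=0 → posterior Beta(5, 26/3)
obs 9: x=1 → posterior Beta(6, 26/3)
obs 10: x=1 → posterior Beta(7, 26/3)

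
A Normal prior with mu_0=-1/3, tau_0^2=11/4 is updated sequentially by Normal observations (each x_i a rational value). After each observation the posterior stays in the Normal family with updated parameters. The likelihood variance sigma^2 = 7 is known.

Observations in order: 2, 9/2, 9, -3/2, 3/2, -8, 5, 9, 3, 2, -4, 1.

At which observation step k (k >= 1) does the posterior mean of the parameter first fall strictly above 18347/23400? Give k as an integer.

obs 1: x=2 → posterior Normal(38/117, 77/39)
obs 2: x=9/2 → posterior Normal(373/300, 77/50)
obs 3: x=9 → posterior Normal(967/366, 77/61)
obs 4: x=-3/2 → posterior Normal(217/108, 77/72)
obs 5: x=3/2 → posterior Normal(967/498, 77/83)
obs 6: x=-8 → posterior Normal(439/564, 77/94)
obs 7: x=5 → posterior Normal(769/630, 11/15)
obs 8: x=9 → posterior Normal(47/24, 77/116)
obs 9: x=3 → posterior Normal(1561/762, 77/127)
obs 10: x=2 → posterior Normal(1693/828, 77/138)
obs 11: x=-4 → posterior Normal(1429/894, 77/149)
obs 12: x=1 → posterior Normal(299/192, 77/160)

k = 2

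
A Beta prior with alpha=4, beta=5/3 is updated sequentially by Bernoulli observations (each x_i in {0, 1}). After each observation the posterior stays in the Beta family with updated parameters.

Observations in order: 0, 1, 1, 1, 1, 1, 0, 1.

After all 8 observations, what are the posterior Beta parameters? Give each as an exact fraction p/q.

alpha=10, beta=11/3

obs 1: x=0 → posterior Beta(4, 8/3)
obs 2: x=1 → posterior Beta(5, 8/3)
obs 3: x=1 → posterior Beta(6, 8/3)
obs 4: x=1 → posterior Beta(7, 8/3)
obs 5: x=1 → posterior Beta(8, 8/3)
obs 6: x=1 → posterior Beta(9, 8/3)
obs 7: x=0 → posterior Beta(9, 11/3)
obs 8: x=1 → posterior Beta(10, 11/3)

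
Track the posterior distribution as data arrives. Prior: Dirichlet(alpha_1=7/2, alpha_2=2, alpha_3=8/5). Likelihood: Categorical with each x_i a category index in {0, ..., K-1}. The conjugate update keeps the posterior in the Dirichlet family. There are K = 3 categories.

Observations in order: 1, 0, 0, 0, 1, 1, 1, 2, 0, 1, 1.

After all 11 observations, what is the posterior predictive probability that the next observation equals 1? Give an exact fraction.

obs 1: x=1 → posterior Dirichlet(7/2, 3, 8/5)
obs 2: x=0 → posterior Dirichlet(9/2, 3, 8/5)
obs 3: x=0 → posterior Dirichlet(11/2, 3, 8/5)
obs 4: x=0 → posterior Dirichlet(13/2, 3, 8/5)
obs 5: x=1 → posterior Dirichlet(13/2, 4, 8/5)
obs 6: x=1 → posterior Dirichlet(13/2, 5, 8/5)
obs 7: x=1 → posterior Dirichlet(13/2, 6, 8/5)
obs 8: x=2 → posterior Dirichlet(13/2, 6, 13/5)
obs 9: x=0 → posterior Dirichlet(15/2, 6, 13/5)
obs 10: x=1 → posterior Dirichlet(15/2, 7, 13/5)
obs 11: x=1 → posterior Dirichlet(15/2, 8, 13/5)

80/181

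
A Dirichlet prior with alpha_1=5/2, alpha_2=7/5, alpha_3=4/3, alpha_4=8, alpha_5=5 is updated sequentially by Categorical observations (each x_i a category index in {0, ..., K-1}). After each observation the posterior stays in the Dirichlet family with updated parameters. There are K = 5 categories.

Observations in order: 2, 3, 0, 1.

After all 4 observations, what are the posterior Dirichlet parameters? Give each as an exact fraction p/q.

obs 1: x=2 → posterior Dirichlet(5/2, 7/5, 7/3, 8, 5)
obs 2: x=3 → posterior Dirichlet(5/2, 7/5, 7/3, 9, 5)
obs 3: x=0 → posterior Dirichlet(7/2, 7/5, 7/3, 9, 5)
obs 4: x=1 → posterior Dirichlet(7/2, 12/5, 7/3, 9, 5)

alpha_1=7/2, alpha_2=12/5, alpha_3=7/3, alpha_4=9, alpha_5=5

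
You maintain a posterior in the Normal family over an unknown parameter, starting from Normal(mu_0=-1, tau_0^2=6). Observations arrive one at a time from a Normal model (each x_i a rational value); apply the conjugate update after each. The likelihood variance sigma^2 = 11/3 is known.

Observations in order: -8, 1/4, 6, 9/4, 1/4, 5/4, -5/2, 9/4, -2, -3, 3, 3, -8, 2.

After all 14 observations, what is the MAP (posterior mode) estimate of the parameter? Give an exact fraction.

-139/526

obs 1: x=-8 → posterior Normal(-155/29, 66/29)
obs 2: x=1/4 → posterior Normal(-301/94, 66/47)
obs 3: x=6 → posterior Normal(-17/26, 66/65)
obs 4: x=9/4 → posterior Normal(-2/83, 66/83)
obs 5: x=1/4 → posterior Normal(5/202, 66/101)
obs 6: x=5/4 → posterior Normal(25/119, 66/119)
obs 7: x=-5/2 → posterior Normal(-20/137, 66/137)
obs 8: x=9/4 → posterior Normal(41/310, 66/155)
obs 9: x=-2 → posterior Normal(-31/346, 66/173)
obs 10: x=-3 → posterior Normal(-139/382, 66/191)
obs 11: x=3 → posterior Normal(-31/418, 6/19)
obs 12: x=3 → posterior Normal(77/454, 66/227)
obs 13: x=-8 → posterior Normal(-211/490, 66/245)
obs 14: x=2 → posterior Normal(-139/526, 66/263)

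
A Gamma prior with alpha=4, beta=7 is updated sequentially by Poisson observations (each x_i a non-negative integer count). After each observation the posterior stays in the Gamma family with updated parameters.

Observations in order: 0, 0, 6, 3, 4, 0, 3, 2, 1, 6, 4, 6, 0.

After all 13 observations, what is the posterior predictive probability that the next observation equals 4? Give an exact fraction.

2930198488023040000000000000000000000000000000000000000/34135823067412405261341512451566463326809746506282585241

obs 1: x=0 → posterior Gamma(4, 8)
obs 2: x=0 → posterior Gamma(4, 9)
obs 3: x=6 → posterior Gamma(10, 10)
obs 4: x=3 → posterior Gamma(13, 11)
obs 5: x=4 → posterior Gamma(17, 12)
obs 6: x=0 → posterior Gamma(17, 13)
obs 7: x=3 → posterior Gamma(20, 14)
obs 8: x=2 → posterior Gamma(22, 15)
obs 9: x=1 → posterior Gamma(23, 16)
obs 10: x=6 → posterior Gamma(29, 17)
obs 11: x=4 → posterior Gamma(33, 18)
obs 12: x=6 → posterior Gamma(39, 19)
obs 13: x=0 → posterior Gamma(39, 20)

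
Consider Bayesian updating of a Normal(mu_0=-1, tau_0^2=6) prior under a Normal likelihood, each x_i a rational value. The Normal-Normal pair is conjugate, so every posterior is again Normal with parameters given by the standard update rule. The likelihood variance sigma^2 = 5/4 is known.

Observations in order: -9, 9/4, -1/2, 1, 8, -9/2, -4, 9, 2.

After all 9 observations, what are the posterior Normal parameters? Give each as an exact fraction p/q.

obs 1: x=-9 → posterior Normal(-221/29, 30/29)
obs 2: x=9/4 → posterior Normal(-167/53, 30/53)
obs 3: x=-1/2 → posterior Normal(-179/77, 30/77)
obs 4: x=1 → posterior Normal(-155/101, 30/101)
obs 5: x=8 → posterior Normal(37/125, 6/25)
obs 6: x=-9/2 → posterior Normal(-71/149, 30/149)
obs 7: x=-4 → posterior Normal(-167/173, 30/173)
obs 8: x=9 → posterior Normal(49/197, 30/197)
obs 9: x=2 → posterior Normal(97/221, 30/221)

mu_0=97/221, tau_0^2=30/221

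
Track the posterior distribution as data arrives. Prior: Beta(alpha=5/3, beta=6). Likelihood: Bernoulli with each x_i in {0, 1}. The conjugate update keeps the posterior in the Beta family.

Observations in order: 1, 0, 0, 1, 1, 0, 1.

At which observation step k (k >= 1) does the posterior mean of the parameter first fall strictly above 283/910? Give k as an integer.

obs 1: x=1 → posterior Beta(8/3, 6)
obs 2: x=0 → posterior Beta(8/3, 7)
obs 3: x=0 → posterior Beta(8/3, 8)
obs 4: x=1 → posterior Beta(11/3, 8)
obs 5: x=1 → posterior Beta(14/3, 8)
obs 6: x=0 → posterior Beta(14/3, 9)
obs 7: x=1 → posterior Beta(17/3, 9)

k = 4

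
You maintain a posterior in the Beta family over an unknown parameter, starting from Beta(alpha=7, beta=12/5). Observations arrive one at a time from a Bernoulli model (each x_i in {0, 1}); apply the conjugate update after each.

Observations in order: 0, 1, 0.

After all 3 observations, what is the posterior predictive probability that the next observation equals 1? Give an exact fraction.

20/31

obs 1: x=0 → posterior Beta(7, 17/5)
obs 2: x=1 → posterior Beta(8, 17/5)
obs 3: x=0 → posterior Beta(8, 22/5)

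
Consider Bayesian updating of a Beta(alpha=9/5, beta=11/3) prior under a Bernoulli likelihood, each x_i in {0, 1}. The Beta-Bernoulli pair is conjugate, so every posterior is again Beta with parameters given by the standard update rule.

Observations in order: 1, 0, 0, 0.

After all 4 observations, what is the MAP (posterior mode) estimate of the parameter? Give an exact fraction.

27/112

obs 1: x=1 → posterior Beta(14/5, 11/3)
obs 2: x=0 → posterior Beta(14/5, 14/3)
obs 3: x=0 → posterior Beta(14/5, 17/3)
obs 4: x=0 → posterior Beta(14/5, 20/3)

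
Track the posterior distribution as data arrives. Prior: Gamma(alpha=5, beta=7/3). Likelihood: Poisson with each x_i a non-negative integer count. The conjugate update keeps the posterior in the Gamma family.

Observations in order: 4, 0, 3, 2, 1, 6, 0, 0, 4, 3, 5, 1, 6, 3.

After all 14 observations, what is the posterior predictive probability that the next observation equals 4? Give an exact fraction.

obs 1: x=4 → posterior Gamma(9, 10/3)
obs 2: x=0 → posterior Gamma(9, 13/3)
obs 3: x=3 → posterior Gamma(12, 16/3)
obs 4: x=2 → posterior Gamma(14, 19/3)
obs 5: x=1 → posterior Gamma(15, 22/3)
obs 6: x=6 → posterior Gamma(21, 25/3)
obs 7: x=0 → posterior Gamma(21, 28/3)
obs 8: x=0 → posterior Gamma(21, 31/3)
obs 9: x=4 → posterior Gamma(25, 34/3)
obs 10: x=3 → posterior Gamma(28, 37/3)
obs 11: x=5 → posterior Gamma(33, 40/3)
obs 12: x=1 → posterior Gamma(34, 43/3)
obs 13: x=6 → posterior Gamma(40, 46/3)
obs 14: x=3 → posterior Gamma(43, 49/3)

63037168298447167649351272302265321811457176153314661088378702660637130727437265/448907799257984123572571462607481171507824415433805716911368908728301024054345728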